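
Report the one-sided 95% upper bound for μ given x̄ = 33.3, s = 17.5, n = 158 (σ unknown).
μ ≤ 35.60

Upper bound (one-sided):
t* = 1.655 (one-sided for 95%)
Upper bound = x̄ + t* · s/√n = 33.3 + 1.655 · 17.5/√158 = 35.60

We are 95% confident that μ ≤ 35.60.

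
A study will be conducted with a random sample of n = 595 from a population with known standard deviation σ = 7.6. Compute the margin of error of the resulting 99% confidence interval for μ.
Margin of error = 0.80

Margin of error = z* · σ/√n
= 2.576 · 7.6/√595
= 2.576 · 7.6/24.3926
= 0.80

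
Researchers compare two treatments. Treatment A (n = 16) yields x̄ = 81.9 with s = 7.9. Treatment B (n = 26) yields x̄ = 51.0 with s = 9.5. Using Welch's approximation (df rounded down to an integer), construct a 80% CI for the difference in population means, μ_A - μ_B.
(27.35, 34.45)

Difference: x̄₁ - x̄₂ = 30.90
SE = √(s₁²/n₁ + s₂²/n₂) = √(7.9²/16 + 9.5²/26) = 2.7151
df = 36.32 → 36 (Welch–Satterthwaite, rounded down)
t* = 1.306

CI: 30.90 ± 1.306 · 2.7151 = 30.90 ± 3.55 = (27.35, 34.45)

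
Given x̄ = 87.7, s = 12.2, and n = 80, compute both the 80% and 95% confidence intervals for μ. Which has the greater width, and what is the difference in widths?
95% CI is wider by 1.91

df = 79
80% CI: t* = 1.292, (85.94, 89.46), width = 2 · t* · s/√n = 3.52
95% CI: t* = 1.990, (84.99, 90.41), width = 2 · t* · s/√n = 5.43

The 95% CI is wider by 5.43 - 3.52 = 1.91.
Higher confidence requires a wider interval.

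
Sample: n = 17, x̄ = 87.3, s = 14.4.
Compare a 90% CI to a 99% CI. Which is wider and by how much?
99% CI is wider by 8.20

df = 16
90% CI: t* = 1.746, (81.20, 93.40), width = 2 · t* · s/√n = 12.20
99% CI: t* = 2.921, (77.10, 97.50), width = 2 · t* · s/√n = 20.40

The 99% CI is wider by 20.40 - 12.20 = 8.20.
Higher confidence requires a wider interval.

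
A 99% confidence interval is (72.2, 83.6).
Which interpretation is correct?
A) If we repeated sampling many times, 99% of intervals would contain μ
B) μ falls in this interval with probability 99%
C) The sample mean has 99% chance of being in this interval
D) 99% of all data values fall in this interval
A

A) Correct — this is the frequentist long-run coverage interpretation.
B) Wrong — μ is fixed; the randomness lives in the interval, not in μ.
C) Wrong — x̄ is observed and sits in the interval by construction.
D) Wrong — a CI is about the parameter μ, not individual data values.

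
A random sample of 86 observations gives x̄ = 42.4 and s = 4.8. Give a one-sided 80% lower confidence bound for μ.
μ ≥ 41.96

Lower bound (one-sided):
t* = 0.846 (one-sided for 80%)
Lower bound = x̄ - t* · s/√n = 42.4 - 0.846 · 4.8/√86 = 41.96

We are 80% confident that μ ≥ 41.96.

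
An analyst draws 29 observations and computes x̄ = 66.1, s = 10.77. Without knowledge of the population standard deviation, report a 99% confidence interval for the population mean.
(60.57, 71.63)

t-interval (σ unknown):
df = n - 1 = 28
t* = 2.763 for 99% confidence

Margin of error = t* · s/√n = 2.763 · 10.77/√29 = 5.53

CI: (60.57, 71.63)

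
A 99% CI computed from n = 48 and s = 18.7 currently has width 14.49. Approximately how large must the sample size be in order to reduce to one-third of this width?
n ≈ 432

CI width ∝ 1/√n
To reduce width by factor 3, need √n to grow by 3 → need 3² = 9 times as many samples.

Current: n = 48, width = 14.49
New: n = 432, width ≈ 4.66

Width reduced by factor of 14.49/4.66 = 3.11.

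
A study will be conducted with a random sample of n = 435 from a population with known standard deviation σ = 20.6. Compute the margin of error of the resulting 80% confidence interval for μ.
Margin of error = 1.27

Margin of error = z* · σ/√n
= 1.282 · 20.6/√435
= 1.282 · 20.6/20.8567
= 1.27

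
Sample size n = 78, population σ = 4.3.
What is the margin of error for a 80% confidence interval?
Margin of error = 0.62

Margin of error = z* · σ/√n
= 1.282 · 4.3/√78
= 1.282 · 4.3/8.8318
= 0.62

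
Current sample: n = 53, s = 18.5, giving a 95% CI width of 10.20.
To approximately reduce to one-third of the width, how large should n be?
n ≈ 477

CI width ∝ 1/√n
To reduce width by factor 3, need √n to grow by 3 → need 3² = 9 times as many samples.

Current: n = 53, width = 10.20
New: n = 477, width ≈ 3.33

Width reduced by factor of 10.20/3.33 = 3.06.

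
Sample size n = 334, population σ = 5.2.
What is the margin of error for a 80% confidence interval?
Margin of error = 0.36

Margin of error = z* · σ/√n
= 1.282 · 5.2/√334
= 1.282 · 5.2/18.2757
= 0.36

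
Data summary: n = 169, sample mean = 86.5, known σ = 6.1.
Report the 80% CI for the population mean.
(85.90, 87.10)

z-interval (σ known):
z* = 1.282 for 80% confidence

Margin of error = z* · σ/√n = 1.282 · 6.1/√169 = 0.60

CI: (86.5 - 0.60, 86.5 + 0.60) = (85.90, 87.10)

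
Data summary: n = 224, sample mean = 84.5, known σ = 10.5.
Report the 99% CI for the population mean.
(82.69, 86.31)

z-interval (σ known):
z* = 2.576 for 99% confidence

Margin of error = z* · σ/√n = 2.576 · 10.5/√224 = 1.81

CI: (84.5 - 1.81, 84.5 + 1.81) = (82.69, 86.31)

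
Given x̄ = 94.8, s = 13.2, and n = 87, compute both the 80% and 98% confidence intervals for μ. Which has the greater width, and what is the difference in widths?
98% CI is wider by 3.06

df = 86
80% CI: t* = 1.291, (92.97, 96.63), width = 2 · t* · s/√n = 3.65
98% CI: t* = 2.370, (91.45, 98.15), width = 2 · t* · s/√n = 6.71

The 98% CI is wider by 6.71 - 3.65 = 3.06.
Higher confidence requires a wider interval.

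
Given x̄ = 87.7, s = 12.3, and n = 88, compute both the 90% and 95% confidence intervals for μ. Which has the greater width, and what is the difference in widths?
95% CI is wider by 0.85

df = 87
90% CI: t* = 1.663, (85.52, 89.88), width = 2 · t* · s/√n = 4.36
95% CI: t* = 1.988, (85.09, 90.31), width = 2 · t* · s/√n = 5.21

The 95% CI is wider by 5.21 - 4.36 = 0.85.
Higher confidence requires a wider interval.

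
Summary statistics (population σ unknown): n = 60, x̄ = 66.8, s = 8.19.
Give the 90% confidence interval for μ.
(65.03, 68.57)

t-interval (σ unknown):
df = n - 1 = 59
t* = 1.671 for 90% confidence

Margin of error = t* · s/√n = 1.671 · 8.19/√60 = 1.77

CI: (65.03, 68.57)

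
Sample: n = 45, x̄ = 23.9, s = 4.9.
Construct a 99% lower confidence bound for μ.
μ ≥ 22.14

Lower bound (one-sided):
t* = 2.414 (one-sided for 99%)
Lower bound = x̄ - t* · s/√n = 23.9 - 2.414 · 4.9/√45 = 22.14

We are 99% confident that μ ≥ 22.14.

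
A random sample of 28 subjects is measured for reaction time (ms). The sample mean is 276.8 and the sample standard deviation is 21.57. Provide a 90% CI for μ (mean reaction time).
(269.86, 283.74)

t-interval (σ unknown):
df = n - 1 = 27
t* = 1.703 for 90% confidence

Margin of error = t* · s/√n = 1.703 · 21.57/√28 = 6.94

CI: (269.86, 283.74)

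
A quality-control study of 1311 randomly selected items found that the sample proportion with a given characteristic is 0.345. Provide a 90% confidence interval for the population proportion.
(0.323, 0.367)

Proportion CI:
SE = √(p̂(1-p̂)/n) = √(0.345 · 0.655 / 1311) = 0.01313

z* = 1.645
Margin = z* · SE = 1.645 · 0.01313 = 0.0216

CI: 0.345 ± 0.0216 = (0.323, 0.367)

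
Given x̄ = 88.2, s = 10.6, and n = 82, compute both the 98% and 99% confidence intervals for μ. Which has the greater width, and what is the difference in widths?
99% CI is wider by 0.62

df = 81
98% CI: t* = 2.373, (85.42, 90.98), width = 2 · t* · s/√n = 5.56
99% CI: t* = 2.638, (85.11, 91.29), width = 2 · t* · s/√n = 6.18

The 99% CI is wider by 6.18 - 5.56 = 0.62.
Higher confidence requires a wider interval.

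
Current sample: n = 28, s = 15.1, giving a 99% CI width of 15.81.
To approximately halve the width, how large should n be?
n ≈ 112

CI width ∝ 1/√n
To reduce width by factor 2, need √n to grow by 2 → need 2² = 4 times as many samples.

Current: n = 28, width = 15.81
New: n = 112, width ≈ 7.48

Width reduced by factor of 15.81/7.48 = 2.11.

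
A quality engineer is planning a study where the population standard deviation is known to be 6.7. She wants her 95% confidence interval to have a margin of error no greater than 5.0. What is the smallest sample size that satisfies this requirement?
n ≥ 7

For margin E ≤ 5.0:
n ≥ (z* · σ / E)²
n ≥ (1.960 · 6.7 / 5.0)²
n ≥ 6.90

Minimum n = 7 (rounding up)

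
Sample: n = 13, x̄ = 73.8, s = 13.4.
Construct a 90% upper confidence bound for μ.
μ ≤ 78.84

Upper bound (one-sided):
t* = 1.356 (one-sided for 90%)
Upper bound = x̄ + t* · s/√n = 73.8 + 1.356 · 13.4/√13 = 78.84

We are 90% confident that μ ≤ 78.84.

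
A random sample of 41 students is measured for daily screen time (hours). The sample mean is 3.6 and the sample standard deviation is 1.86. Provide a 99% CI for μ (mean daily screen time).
(2.81, 4.39)

t-interval (σ unknown):
df = n - 1 = 40
t* = 2.704 for 99% confidence

Margin of error = t* · s/√n = 2.704 · 1.86/√41 = 0.79

CI: (2.81, 4.39)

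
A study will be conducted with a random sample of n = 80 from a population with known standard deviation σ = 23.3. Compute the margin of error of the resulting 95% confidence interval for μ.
Margin of error = 5.11

Margin of error = z* · σ/√n
= 1.960 · 23.3/√80
= 1.960 · 23.3/8.9443
= 5.11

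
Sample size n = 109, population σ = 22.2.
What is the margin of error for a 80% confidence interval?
Margin of error = 2.73

Margin of error = z* · σ/√n
= 1.282 · 22.2/√109
= 1.282 · 22.2/10.4403
= 2.73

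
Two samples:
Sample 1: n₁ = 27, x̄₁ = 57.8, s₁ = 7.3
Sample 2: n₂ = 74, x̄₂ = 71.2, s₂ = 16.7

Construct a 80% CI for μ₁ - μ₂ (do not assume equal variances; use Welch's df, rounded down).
(-16.49, -10.31)

Difference: x̄₁ - x̄₂ = -13.40
SE = √(s₁²/n₁ + s₂²/n₂) = √(7.3²/27 + 16.7²/74) = 2.3963
df = 95.75 → 95 (Welch–Satterthwaite, rounded down)
t* = 1.291

CI: -13.40 ± 1.291 · 2.3963 = -13.40 ± 3.09 = (-16.49, -10.31)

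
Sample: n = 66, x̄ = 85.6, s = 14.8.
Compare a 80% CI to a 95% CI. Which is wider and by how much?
95% CI is wider by 2.56

df = 65
80% CI: t* = 1.295, (83.24, 87.96), width = 2 · t* · s/√n = 4.72
95% CI: t* = 1.997, (81.96, 89.24), width = 2 · t* · s/√n = 7.28

The 95% CI is wider by 7.28 - 4.72 = 2.56.
Higher confidence requires a wider interval.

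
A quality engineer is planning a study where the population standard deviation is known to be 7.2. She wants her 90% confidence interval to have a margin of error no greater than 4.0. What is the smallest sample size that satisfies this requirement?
n ≥ 9

For margin E ≤ 4.0:
n ≥ (z* · σ / E)²
n ≥ (1.645 · 7.2 / 4.0)²
n ≥ 8.77

Minimum n = 9 (rounding up)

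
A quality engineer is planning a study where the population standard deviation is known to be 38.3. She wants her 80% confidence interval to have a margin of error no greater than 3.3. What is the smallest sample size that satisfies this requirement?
n ≥ 222

For margin E ≤ 3.3:
n ≥ (z* · σ / E)²
n ≥ (1.282 · 38.3 / 3.3)²
n ≥ 221.38

Minimum n = 222 (rounding up)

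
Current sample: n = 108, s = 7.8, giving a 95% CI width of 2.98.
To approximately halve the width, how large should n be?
n ≈ 432

CI width ∝ 1/√n
To reduce width by factor 2, need √n to grow by 2 → need 2² = 4 times as many samples.

Current: n = 108, width = 2.98
New: n = 432, width ≈ 1.47

Width reduced by factor of 2.98/1.47 = 2.03.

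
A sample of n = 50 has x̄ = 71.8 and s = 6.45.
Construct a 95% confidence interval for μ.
(69.97, 73.63)

t-interval (σ unknown):
df = n - 1 = 49
t* = 2.010 for 95% confidence

Margin of error = t* · s/√n = 2.010 · 6.45/√50 = 1.83

CI: (69.97, 73.63)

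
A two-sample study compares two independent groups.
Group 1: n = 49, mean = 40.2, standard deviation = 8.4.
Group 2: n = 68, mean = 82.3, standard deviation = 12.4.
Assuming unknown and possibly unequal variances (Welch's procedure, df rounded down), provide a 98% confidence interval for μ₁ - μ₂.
(-46.64, -37.56)

Difference: x̄₁ - x̄₂ = -42.10
SE = √(s₁²/n₁ + s₂²/n₂) = √(8.4²/49 + 12.4²/68) = 1.9238
df = 114.62 → 114 (Welch–Satterthwaite, rounded down)
t* = 2.360

CI: -42.10 ± 2.360 · 1.9238 = -42.10 ± 4.54 = (-46.64, -37.56)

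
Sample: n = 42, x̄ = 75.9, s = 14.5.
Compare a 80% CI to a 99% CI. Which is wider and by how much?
99% CI is wider by 6.26

df = 41
80% CI: t* = 1.303, (72.98, 78.82), width = 2 · t* · s/√n = 5.83
99% CI: t* = 2.701, (69.86, 81.94), width = 2 · t* · s/√n = 12.09

The 99% CI is wider by 12.09 - 5.83 = 6.26.
Higher confidence requires a wider interval.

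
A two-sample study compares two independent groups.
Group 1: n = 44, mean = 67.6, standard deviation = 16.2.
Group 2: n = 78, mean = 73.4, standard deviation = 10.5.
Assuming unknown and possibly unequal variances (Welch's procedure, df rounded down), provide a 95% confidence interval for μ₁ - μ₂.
(-11.23, -0.37)

Difference: x̄₁ - x̄₂ = -5.80
SE = √(s₁²/n₁ + s₂²/n₂) = √(16.2²/44 + 10.5²/78) = 2.7162
df = 63.79 → 63 (Welch–Satterthwaite, rounded down)
t* = 1.998

CI: -5.80 ± 1.998 · 2.7162 = -5.80 ± 5.43 = (-11.23, -0.37)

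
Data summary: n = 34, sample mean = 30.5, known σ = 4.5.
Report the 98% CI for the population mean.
(28.70, 32.30)

z-interval (σ known):
z* = 2.326 for 98% confidence

Margin of error = z* · σ/√n = 2.326 · 4.5/√34 = 1.80

CI: (30.5 - 1.80, 30.5 + 1.80) = (28.70, 32.30)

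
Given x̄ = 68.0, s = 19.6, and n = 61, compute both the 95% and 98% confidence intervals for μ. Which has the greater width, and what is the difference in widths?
98% CI is wider by 1.96

df = 60
95% CI: t* = 2.000, (62.98, 73.02), width = 2 · t* · s/√n = 10.04
98% CI: t* = 2.390, (62.00, 74.00), width = 2 · t* · s/√n = 12.00

The 98% CI is wider by 12.00 - 10.04 = 1.96.
Higher confidence requires a wider interval.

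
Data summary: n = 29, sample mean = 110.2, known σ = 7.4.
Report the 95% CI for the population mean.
(107.51, 112.89)

z-interval (σ known):
z* = 1.960 for 95% confidence

Margin of error = z* · σ/√n = 1.960 · 7.4/√29 = 2.69

CI: (110.2 - 2.69, 110.2 + 2.69) = (107.51, 112.89)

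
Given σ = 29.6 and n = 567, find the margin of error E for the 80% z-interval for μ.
Margin of error = 1.59

Margin of error = z* · σ/√n
= 1.282 · 29.6/√567
= 1.282 · 29.6/23.8118
= 1.59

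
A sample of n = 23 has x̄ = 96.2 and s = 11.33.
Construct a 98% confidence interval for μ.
(90.27, 102.13)

t-interval (σ unknown):
df = n - 1 = 22
t* = 2.508 for 98% confidence

Margin of error = t* · s/√n = 2.508 · 11.33/√23 = 5.93

CI: (90.27, 102.13)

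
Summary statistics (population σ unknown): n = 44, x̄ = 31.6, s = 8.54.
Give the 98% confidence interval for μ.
(28.49, 34.71)

t-interval (σ unknown):
df = n - 1 = 43
t* = 2.416 for 98% confidence

Margin of error = t* · s/√n = 2.416 · 8.54/√44 = 3.11

CI: (28.49, 34.71)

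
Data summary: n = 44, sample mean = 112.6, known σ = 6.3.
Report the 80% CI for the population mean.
(111.38, 113.82)

z-interval (σ known):
z* = 1.282 for 80% confidence

Margin of error = z* · σ/√n = 1.282 · 6.3/√44 = 1.22

CI: (112.6 - 1.22, 112.6 + 1.22) = (111.38, 113.82)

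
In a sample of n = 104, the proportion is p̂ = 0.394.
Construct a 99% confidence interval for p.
(0.271, 0.517)

Proportion CI:
SE = √(p̂(1-p̂)/n) = √(0.394 · 0.606 / 104) = 0.04791

z* = 2.576
Margin = z* · SE = 2.576 · 0.04791 = 0.1234

CI: 0.394 ± 0.1234 = (0.271, 0.517)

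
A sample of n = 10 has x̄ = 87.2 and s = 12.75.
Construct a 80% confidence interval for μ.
(81.62, 92.78)

t-interval (σ unknown):
df = n - 1 = 9
t* = 1.383 for 80% confidence

Margin of error = t* · s/√n = 1.383 · 12.75/√10 = 5.58

CI: (81.62, 92.78)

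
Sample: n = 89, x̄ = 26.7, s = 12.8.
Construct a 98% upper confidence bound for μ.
μ ≤ 29.53

Upper bound (one-sided):
t* = 2.085 (one-sided for 98%)
Upper bound = x̄ + t* · s/√n = 26.7 + 2.085 · 12.8/√89 = 29.53

We are 98% confident that μ ≤ 29.53.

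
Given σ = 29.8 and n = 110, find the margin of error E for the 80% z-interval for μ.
Margin of error = 3.64

Margin of error = z* · σ/√n
= 1.282 · 29.8/√110
= 1.282 · 29.8/10.4881
= 3.64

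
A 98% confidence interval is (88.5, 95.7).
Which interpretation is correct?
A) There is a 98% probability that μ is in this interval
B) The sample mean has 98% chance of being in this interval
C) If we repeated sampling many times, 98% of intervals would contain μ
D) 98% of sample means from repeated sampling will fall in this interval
C

A) Wrong — μ is fixed; the randomness lives in the interval, not in μ.
B) Wrong — x̄ is observed and sits in the interval by construction.
C) Correct — this is the frequentist long-run coverage interpretation.
D) Wrong — coverage applies to intervals containing μ, not to future x̄ values.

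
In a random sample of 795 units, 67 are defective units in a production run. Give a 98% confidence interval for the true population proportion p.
(0.061, 0.107)

Proportion CI:
p̂ = 67/795 = 0.08428
SE = √(p̂(1-p̂)/n) = √(0.08428 · 0.91572 / 795) = 0.00985

z* = 2.326
Margin = z* · SE = 2.326 · 0.00985 = 0.0229

CI: 0.08428 ± 0.0229 = (0.061, 0.107)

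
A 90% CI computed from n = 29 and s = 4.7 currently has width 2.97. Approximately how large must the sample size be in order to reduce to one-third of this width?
n ≈ 261

CI width ∝ 1/√n
To reduce width by factor 3, need √n to grow by 3 → need 3² = 9 times as many samples.

Current: n = 29, width = 2.97
New: n = 261, width ≈ 0.96

Width reduced by factor of 2.97/0.96 = 3.09.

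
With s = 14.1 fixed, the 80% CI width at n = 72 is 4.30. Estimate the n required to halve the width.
n ≈ 288

CI width ∝ 1/√n
To reduce width by factor 2, need √n to grow by 2 → need 2² = 4 times as many samples.

Current: n = 72, width = 4.30
New: n = 288, width ≈ 2.14

Width reduced by factor of 4.30/2.14 = 2.01.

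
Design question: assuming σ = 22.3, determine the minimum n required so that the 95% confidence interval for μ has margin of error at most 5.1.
n ≥ 74

For margin E ≤ 5.1:
n ≥ (z* · σ / E)²
n ≥ (1.960 · 22.3 / 5.1)²
n ≥ 73.45

Minimum n = 74 (rounding up)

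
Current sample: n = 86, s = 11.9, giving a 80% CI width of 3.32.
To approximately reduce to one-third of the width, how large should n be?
n ≈ 774

CI width ∝ 1/√n
To reduce width by factor 3, need √n to grow by 3 → need 3² = 9 times as many samples.

Current: n = 86, width = 3.32
New: n = 774, width ≈ 1.10

Width reduced by factor of 3.32/1.10 = 3.02.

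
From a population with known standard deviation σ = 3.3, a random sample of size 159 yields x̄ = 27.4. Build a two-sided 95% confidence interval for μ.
(26.89, 27.91)

z-interval (σ known):
z* = 1.960 for 95% confidence

Margin of error = z* · σ/√n = 1.960 · 3.3/√159 = 0.51

CI: (27.4 - 0.51, 27.4 + 0.51) = (26.89, 27.91)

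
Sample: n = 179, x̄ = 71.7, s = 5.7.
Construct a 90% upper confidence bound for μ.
μ ≤ 72.25

Upper bound (one-sided):
t* = 1.286 (one-sided for 90%)
Upper bound = x̄ + t* · s/√n = 71.7 + 1.286 · 5.7/√179 = 72.25

We are 90% confident that μ ≤ 72.25.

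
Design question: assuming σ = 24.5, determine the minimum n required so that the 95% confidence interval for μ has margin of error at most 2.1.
n ≥ 523

For margin E ≤ 2.1:
n ≥ (z* · σ / E)²
n ≥ (1.960 · 24.5 / 2.1)²
n ≥ 522.88

Minimum n = 523 (rounding up)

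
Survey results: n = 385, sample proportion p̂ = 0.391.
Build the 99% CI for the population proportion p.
(0.327, 0.455)

Proportion CI:
SE = √(p̂(1-p̂)/n) = √(0.391 · 0.609 / 385) = 0.02487

z* = 2.576
Margin = z* · SE = 2.576 · 0.02487 = 0.0641

CI: 0.391 ± 0.0641 = (0.327, 0.455)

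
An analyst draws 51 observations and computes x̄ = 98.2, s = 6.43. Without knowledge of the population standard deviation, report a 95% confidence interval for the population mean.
(96.39, 100.01)

t-interval (σ unknown):
df = n - 1 = 50
t* = 2.009 for 95% confidence

Margin of error = t* · s/√n = 2.009 · 6.43/√51 = 1.81

CI: (96.39, 100.01)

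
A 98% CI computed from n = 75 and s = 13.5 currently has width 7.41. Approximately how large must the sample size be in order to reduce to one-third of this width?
n ≈ 675

CI width ∝ 1/√n
To reduce width by factor 3, need √n to grow by 3 → need 3² = 9 times as many samples.

Current: n = 75, width = 7.41
New: n = 675, width ≈ 2.42

Width reduced by factor of 7.41/2.42 = 3.06.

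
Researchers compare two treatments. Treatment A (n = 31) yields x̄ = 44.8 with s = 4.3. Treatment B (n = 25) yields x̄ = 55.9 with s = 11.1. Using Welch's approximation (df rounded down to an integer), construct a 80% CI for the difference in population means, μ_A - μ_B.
(-14.18, -8.02)

Difference: x̄₁ - x̄₂ = -11.10
SE = √(s₁²/n₁ + s₂²/n₂) = √(4.3²/31 + 11.1²/25) = 2.3505
df = 29.81 → 29 (Welch–Satterthwaite, rounded down)
t* = 1.311

CI: -11.10 ± 1.311 · 2.3505 = -11.10 ± 3.08 = (-14.18, -8.02)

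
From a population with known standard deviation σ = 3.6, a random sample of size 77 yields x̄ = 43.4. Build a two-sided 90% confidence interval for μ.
(42.73, 44.07)

z-interval (σ known):
z* = 1.645 for 90% confidence

Margin of error = z* · σ/√n = 1.645 · 3.6/√77 = 0.67

CI: (43.4 - 0.67, 43.4 + 0.67) = (42.73, 44.07)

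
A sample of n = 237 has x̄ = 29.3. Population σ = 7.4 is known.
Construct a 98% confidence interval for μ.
(28.18, 30.42)

z-interval (σ known):
z* = 2.326 for 98% confidence

Margin of error = z* · σ/√n = 2.326 · 7.4/√237 = 1.12

CI: (29.3 - 1.12, 29.3 + 1.12) = (28.18, 30.42)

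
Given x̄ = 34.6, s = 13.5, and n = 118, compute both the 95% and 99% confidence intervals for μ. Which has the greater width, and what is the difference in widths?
99% CI is wider by 1.59

df = 117
95% CI: t* = 1.980, (32.14, 37.06), width = 2 · t* · s/√n = 4.92
99% CI: t* = 2.619, (31.35, 37.85), width = 2 · t* · s/√n = 6.51

The 99% CI is wider by 6.51 - 4.92 = 1.59.
Higher confidence requires a wider interval.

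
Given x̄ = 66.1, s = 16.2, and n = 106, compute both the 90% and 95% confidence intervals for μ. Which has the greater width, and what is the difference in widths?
95% CI is wider by 1.02

df = 105
90% CI: t* = 1.659, (63.49, 68.71), width = 2 · t* · s/√n = 5.22
95% CI: t* = 1.983, (62.98, 69.22), width = 2 · t* · s/√n = 6.24

The 95% CI is wider by 6.24 - 5.22 = 1.02.
Higher confidence requires a wider interval.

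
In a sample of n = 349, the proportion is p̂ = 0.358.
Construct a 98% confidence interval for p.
(0.298, 0.418)

Proportion CI:
SE = √(p̂(1-p̂)/n) = √(0.358 · 0.642 / 349) = 0.02566

z* = 2.326
Margin = z* · SE = 2.326 · 0.02566 = 0.0597

CI: 0.358 ± 0.0597 = (0.298, 0.418)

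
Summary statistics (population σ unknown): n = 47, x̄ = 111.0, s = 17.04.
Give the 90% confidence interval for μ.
(106.83, 115.17)

t-interval (σ unknown):
df = n - 1 = 46
t* = 1.679 for 90% confidence

Margin of error = t* · s/√n = 1.679 · 17.04/√47 = 4.17

CI: (106.83, 115.17)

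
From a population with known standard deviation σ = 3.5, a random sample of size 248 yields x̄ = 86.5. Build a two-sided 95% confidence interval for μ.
(86.06, 86.94)

z-interval (σ known):
z* = 1.960 for 95% confidence

Margin of error = z* · σ/√n = 1.960 · 3.5/√248 = 0.44

CI: (86.5 - 0.44, 86.5 + 0.44) = (86.06, 86.94)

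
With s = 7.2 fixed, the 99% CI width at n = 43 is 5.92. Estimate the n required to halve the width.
n ≈ 172

CI width ∝ 1/√n
To reduce width by factor 2, need √n to grow by 2 → need 2² = 4 times as many samples.

Current: n = 43, width = 5.92
New: n = 172, width ≈ 2.86

Width reduced by factor of 5.92/2.86 = 2.07.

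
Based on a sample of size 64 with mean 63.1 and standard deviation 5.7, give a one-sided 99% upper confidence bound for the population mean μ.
μ ≤ 64.80

Upper bound (one-sided):
t* = 2.387 (one-sided for 99%)
Upper bound = x̄ + t* · s/√n = 63.1 + 2.387 · 5.7/√64 = 64.80

We are 99% confident that μ ≤ 64.80.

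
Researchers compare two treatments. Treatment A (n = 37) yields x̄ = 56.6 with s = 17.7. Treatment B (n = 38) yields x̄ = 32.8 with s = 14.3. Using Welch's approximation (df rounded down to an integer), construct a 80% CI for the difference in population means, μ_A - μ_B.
(18.98, 28.62)

Difference: x̄₁ - x̄₂ = 23.80
SE = √(s₁²/n₁ + s₂²/n₂) = √(17.7²/37 + 14.3²/38) = 3.7214
df = 69.13 → 69 (Welch–Satterthwaite, rounded down)
t* = 1.294

CI: 23.80 ± 1.294 · 3.7214 = 23.80 ± 4.82 = (18.98, 28.62)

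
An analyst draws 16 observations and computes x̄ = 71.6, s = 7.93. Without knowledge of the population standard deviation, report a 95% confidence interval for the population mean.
(67.38, 75.82)

t-interval (σ unknown):
df = n - 1 = 15
t* = 2.131 for 95% confidence

Margin of error = t* · s/√n = 2.131 · 7.93/√16 = 4.22

CI: (67.38, 75.82)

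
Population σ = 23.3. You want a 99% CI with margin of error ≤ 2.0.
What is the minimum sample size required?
n ≥ 901

For margin E ≤ 2.0:
n ≥ (z* · σ / E)²
n ≥ (2.576 · 23.3 / 2.0)²
n ≥ 900.62

Minimum n = 901 (rounding up)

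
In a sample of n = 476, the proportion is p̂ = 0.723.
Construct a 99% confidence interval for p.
(0.670, 0.776)

Proportion CI:
SE = √(p̂(1-p̂)/n) = √(0.723 · 0.277 / 476) = 0.02051

z* = 2.576
Margin = z* · SE = 2.576 · 0.02051 = 0.0528

CI: 0.723 ± 0.0528 = (0.670, 0.776)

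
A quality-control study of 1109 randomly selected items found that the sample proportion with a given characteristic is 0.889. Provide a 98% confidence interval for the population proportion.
(0.867, 0.911)

Proportion CI:
SE = √(p̂(1-p̂)/n) = √(0.889 · 0.111 / 1109) = 0.00943

z* = 2.326
Margin = z* · SE = 2.326 · 0.00943 = 0.0219

CI: 0.889 ± 0.0219 = (0.867, 0.911)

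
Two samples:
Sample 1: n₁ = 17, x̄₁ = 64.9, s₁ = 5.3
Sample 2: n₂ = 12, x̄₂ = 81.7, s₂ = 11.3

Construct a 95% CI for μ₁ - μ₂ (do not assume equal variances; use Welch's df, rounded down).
(-24.32, -9.28)

Difference: x̄₁ - x̄₂ = -16.80
SE = √(s₁²/n₁ + s₂²/n₂) = √(5.3²/17 + 11.3²/12) = 3.5062
df = 14.44 → 14 (Welch–Satterthwaite, rounded down)
t* = 2.145

CI: -16.80 ± 2.145 · 3.5062 = -16.80 ± 7.52 = (-24.32, -9.28)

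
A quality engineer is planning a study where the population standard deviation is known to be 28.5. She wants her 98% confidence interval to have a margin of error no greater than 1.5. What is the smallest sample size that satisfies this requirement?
n ≥ 1954

For margin E ≤ 1.5:
n ≥ (z* · σ / E)²
n ≥ (2.326 · 28.5 / 1.5)²
n ≥ 1953.11

Minimum n = 1954 (rounding up)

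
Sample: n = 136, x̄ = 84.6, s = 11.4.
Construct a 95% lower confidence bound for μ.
μ ≥ 82.98

Lower bound (one-sided):
t* = 1.656 (one-sided for 95%)
Lower bound = x̄ - t* · s/√n = 84.6 - 1.656 · 11.4/√136 = 82.98

We are 95% confident that μ ≥ 82.98.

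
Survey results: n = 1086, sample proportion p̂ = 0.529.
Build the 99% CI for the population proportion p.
(0.490, 0.568)

Proportion CI:
SE = √(p̂(1-p̂)/n) = √(0.529 · 0.471 / 1086) = 0.01515

z* = 2.576
Margin = z* · SE = 2.576 · 0.01515 = 0.0390

CI: 0.529 ± 0.0390 = (0.490, 0.568)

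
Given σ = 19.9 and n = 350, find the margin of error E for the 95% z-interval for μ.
Margin of error = 2.08

Margin of error = z* · σ/√n
= 1.960 · 19.9/√350
= 1.960 · 19.9/18.7083
= 2.08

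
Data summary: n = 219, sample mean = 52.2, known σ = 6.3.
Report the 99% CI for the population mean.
(51.10, 53.30)

z-interval (σ known):
z* = 2.576 for 99% confidence

Margin of error = z* · σ/√n = 2.576 · 6.3/√219 = 1.10

CI: (52.2 - 1.10, 52.2 + 1.10) = (51.10, 53.30)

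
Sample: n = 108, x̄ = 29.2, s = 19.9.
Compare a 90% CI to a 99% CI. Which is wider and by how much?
99% CI is wider by 3.70

df = 107
90% CI: t* = 1.659, (26.02, 32.38), width = 2 · t* · s/√n = 6.35
99% CI: t* = 2.623, (24.18, 34.22), width = 2 · t* · s/√n = 10.05

The 99% CI is wider by 10.05 - 6.35 = 3.70.
Higher confidence requires a wider interval.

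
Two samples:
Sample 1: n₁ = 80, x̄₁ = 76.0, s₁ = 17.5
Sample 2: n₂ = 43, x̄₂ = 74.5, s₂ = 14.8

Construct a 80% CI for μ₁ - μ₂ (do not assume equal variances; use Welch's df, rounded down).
(-2.35, 5.35)

Difference: x̄₁ - x̄₂ = 1.50
SE = √(s₁²/n₁ + s₂²/n₂) = √(17.5²/80 + 14.8²/43) = 2.9870
df = 99.09 → 99 (Welch–Satterthwaite, rounded down)
t* = 1.290

CI: 1.50 ± 1.290 · 2.9870 = 1.50 ± 3.85 = (-2.35, 5.35)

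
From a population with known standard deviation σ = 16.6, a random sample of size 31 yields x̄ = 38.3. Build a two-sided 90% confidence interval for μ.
(33.40, 43.20)

z-interval (σ known):
z* = 1.645 for 90% confidence

Margin of error = z* · σ/√n = 1.645 · 16.6/√31 = 4.90

CI: (38.3 - 4.90, 38.3 + 4.90) = (33.40, 43.20)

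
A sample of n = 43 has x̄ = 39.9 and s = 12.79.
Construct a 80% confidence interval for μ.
(37.36, 42.44)

t-interval (σ unknown):
df = n - 1 = 42
t* = 1.302 for 80% confidence

Margin of error = t* · s/√n = 1.302 · 12.79/√43 = 2.54

CI: (37.36, 42.44)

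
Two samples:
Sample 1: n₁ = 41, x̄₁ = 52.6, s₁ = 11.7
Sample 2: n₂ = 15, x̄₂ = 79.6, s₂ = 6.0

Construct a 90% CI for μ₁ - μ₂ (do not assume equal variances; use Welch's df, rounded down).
(-31.02, -22.98)

Difference: x̄₁ - x̄₂ = -27.00
SE = √(s₁²/n₁ + s₂²/n₂) = √(11.7²/41 + 6.0²/15) = 2.3956
df = 47.72 → 47 (Welch–Satterthwaite, rounded down)
t* = 1.678

CI: -27.00 ± 1.678 · 2.3956 = -27.00 ± 4.02 = (-31.02, -22.98)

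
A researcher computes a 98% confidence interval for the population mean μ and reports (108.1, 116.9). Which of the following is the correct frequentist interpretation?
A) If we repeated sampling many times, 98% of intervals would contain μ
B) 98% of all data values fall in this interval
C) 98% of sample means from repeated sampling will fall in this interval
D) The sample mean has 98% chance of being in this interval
A

A) Correct — this is the frequentist long-run coverage interpretation.
B) Wrong — a CI is about the parameter μ, not individual data values.
C) Wrong — coverage applies to intervals containing μ, not to future x̄ values.
D) Wrong — x̄ is observed and sits in the interval by construction.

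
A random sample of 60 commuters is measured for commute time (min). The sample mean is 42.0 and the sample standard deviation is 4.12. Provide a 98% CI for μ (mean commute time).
(40.73, 43.27)

t-interval (σ unknown):
df = n - 1 = 59
t* = 2.391 for 98% confidence

Margin of error = t* · s/√n = 2.391 · 4.12/√60 = 1.27

CI: (40.73, 43.27)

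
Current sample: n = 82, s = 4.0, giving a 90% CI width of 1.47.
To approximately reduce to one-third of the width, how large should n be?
n ≈ 738

CI width ∝ 1/√n
To reduce width by factor 3, need √n to grow by 3 → need 3² = 9 times as many samples.

Current: n = 82, width = 1.47
New: n = 738, width ≈ 0.49

Width reduced by factor of 1.47/0.49 = 3.00.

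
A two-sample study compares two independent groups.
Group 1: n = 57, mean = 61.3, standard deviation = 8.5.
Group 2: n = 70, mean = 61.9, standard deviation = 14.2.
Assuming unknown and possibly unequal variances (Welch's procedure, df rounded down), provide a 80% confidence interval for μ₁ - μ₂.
(-3.23, 2.03)

Difference: x̄₁ - x̄₂ = -0.60
SE = √(s₁²/n₁ + s₂²/n₂) = √(8.5²/57 + 14.2²/70) = 2.0367
df = 115.52 → 115 (Welch–Satterthwaite, rounded down)
t* = 1.289

CI: -0.60 ± 1.289 · 2.0367 = -0.60 ± 2.63 = (-3.23, 2.03)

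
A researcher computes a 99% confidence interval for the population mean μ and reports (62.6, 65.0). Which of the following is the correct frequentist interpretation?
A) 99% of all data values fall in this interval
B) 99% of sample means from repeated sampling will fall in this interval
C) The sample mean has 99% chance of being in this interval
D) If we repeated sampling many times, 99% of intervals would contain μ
D

A) Wrong — a CI is about the parameter μ, not individual data values.
B) Wrong — coverage applies to intervals containing μ, not to future x̄ values.
C) Wrong — x̄ is observed and sits in the interval by construction.
D) Correct — this is the frequentist long-run coverage interpretation.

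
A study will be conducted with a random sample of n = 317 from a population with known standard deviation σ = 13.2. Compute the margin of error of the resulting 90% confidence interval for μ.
Margin of error = 1.22

Margin of error = z* · σ/√n
= 1.645 · 13.2/√317
= 1.645 · 13.2/17.8045
= 1.22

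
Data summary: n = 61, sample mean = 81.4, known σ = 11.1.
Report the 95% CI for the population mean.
(78.61, 84.19)

z-interval (σ known):
z* = 1.960 for 95% confidence

Margin of error = z* · σ/√n = 1.960 · 11.1/√61 = 2.79

CI: (81.4 - 2.79, 81.4 + 2.79) = (78.61, 84.19)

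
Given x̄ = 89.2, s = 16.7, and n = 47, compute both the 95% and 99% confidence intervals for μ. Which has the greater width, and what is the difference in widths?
99% CI is wider by 3.28

df = 46
95% CI: t* = 2.013, (84.30, 94.10), width = 2 · t* · s/√n = 9.81
99% CI: t* = 2.687, (82.65, 95.75), width = 2 · t* · s/√n = 13.09

The 99% CI is wider by 13.09 - 9.81 = 3.28.
Higher confidence requires a wider interval.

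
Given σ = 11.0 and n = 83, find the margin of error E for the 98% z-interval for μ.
Margin of error = 2.81

Margin of error = z* · σ/√n
= 2.326 · 11.0/√83
= 2.326 · 11.0/9.1104
= 2.81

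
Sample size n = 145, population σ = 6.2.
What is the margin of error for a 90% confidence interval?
Margin of error = 0.85

Margin of error = z* · σ/√n
= 1.645 · 6.2/√145
= 1.645 · 6.2/12.0416
= 0.85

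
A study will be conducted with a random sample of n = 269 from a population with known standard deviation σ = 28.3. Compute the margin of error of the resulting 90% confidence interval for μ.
Margin of error = 2.84

Margin of error = z* · σ/√n
= 1.645 · 28.3/√269
= 1.645 · 28.3/16.4012
= 2.84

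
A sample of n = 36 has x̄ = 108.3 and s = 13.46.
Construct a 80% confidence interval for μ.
(105.37, 111.23)

t-interval (σ unknown):
df = n - 1 = 35
t* = 1.306 for 80% confidence

Margin of error = t* · s/√n = 1.306 · 13.46/√36 = 2.93

CI: (105.37, 111.23)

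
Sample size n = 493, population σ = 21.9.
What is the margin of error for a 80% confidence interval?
Margin of error = 1.26

Margin of error = z* · σ/√n
= 1.282 · 21.9/√493
= 1.282 · 21.9/22.2036
= 1.26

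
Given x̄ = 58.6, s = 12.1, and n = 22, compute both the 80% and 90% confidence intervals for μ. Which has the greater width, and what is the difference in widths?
90% CI is wider by 2.05

df = 21
80% CI: t* = 1.323, (55.19, 62.01), width = 2 · t* · s/√n = 6.83
90% CI: t* = 1.721, (54.16, 63.04), width = 2 · t* · s/√n = 8.88

The 90% CI is wider by 8.88 - 6.83 = 2.05.
Higher confidence requires a wider interval.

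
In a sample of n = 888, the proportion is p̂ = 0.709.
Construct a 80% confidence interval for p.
(0.689, 0.729)

Proportion CI:
SE = √(p̂(1-p̂)/n) = √(0.709 · 0.291 / 888) = 0.01524

z* = 1.282
Margin = z* · SE = 1.282 · 0.01524 = 0.0195

CI: 0.709 ± 0.0195 = (0.689, 0.729)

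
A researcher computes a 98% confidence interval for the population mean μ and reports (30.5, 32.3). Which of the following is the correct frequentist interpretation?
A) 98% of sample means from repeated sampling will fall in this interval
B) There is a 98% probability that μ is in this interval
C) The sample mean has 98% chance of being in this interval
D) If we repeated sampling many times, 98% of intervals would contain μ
D

A) Wrong — coverage applies to intervals containing μ, not to future x̄ values.
B) Wrong — μ is fixed; the randomness lives in the interval, not in μ.
C) Wrong — x̄ is observed and sits in the interval by construction.
D) Correct — this is the frequentist long-run coverage interpretation.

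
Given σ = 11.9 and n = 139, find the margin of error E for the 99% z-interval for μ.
Margin of error = 2.60

Margin of error = z* · σ/√n
= 2.576 · 11.9/√139
= 2.576 · 11.9/11.7898
= 2.60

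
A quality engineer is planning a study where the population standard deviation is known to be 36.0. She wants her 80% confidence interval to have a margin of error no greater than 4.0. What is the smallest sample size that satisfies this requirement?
n ≥ 134

For margin E ≤ 4.0:
n ≥ (z* · σ / E)²
n ≥ (1.282 · 36.0 / 4.0)²
n ≥ 133.13

Minimum n = 134 (rounding up)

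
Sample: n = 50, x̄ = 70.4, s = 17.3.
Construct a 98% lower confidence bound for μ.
μ ≥ 65.24

Lower bound (one-sided):
t* = 2.110 (one-sided for 98%)
Lower bound = x̄ - t* · s/√n = 70.4 - 2.110 · 17.3/√50 = 65.24

We are 98% confident that μ ≥ 65.24.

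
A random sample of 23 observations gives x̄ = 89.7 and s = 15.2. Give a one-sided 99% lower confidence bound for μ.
μ ≥ 81.75

Lower bound (one-sided):
t* = 2.508 (one-sided for 99%)
Lower bound = x̄ - t* · s/√n = 89.7 - 2.508 · 15.2/√23 = 81.75

We are 99% confident that μ ≥ 81.75.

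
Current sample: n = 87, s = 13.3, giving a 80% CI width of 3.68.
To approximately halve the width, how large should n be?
n ≈ 348

CI width ∝ 1/√n
To reduce width by factor 2, need √n to grow by 2 → need 2² = 4 times as many samples.

Current: n = 87, width = 3.68
New: n = 348, width ≈ 1.83

Width reduced by factor of 3.68/1.83 = 2.01.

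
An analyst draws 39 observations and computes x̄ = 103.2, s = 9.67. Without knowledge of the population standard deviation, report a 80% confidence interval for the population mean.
(101.18, 105.22)

t-interval (σ unknown):
df = n - 1 = 38
t* = 1.304 for 80% confidence

Margin of error = t* · s/√n = 1.304 · 9.67/√39 = 2.02

CI: (101.18, 105.22)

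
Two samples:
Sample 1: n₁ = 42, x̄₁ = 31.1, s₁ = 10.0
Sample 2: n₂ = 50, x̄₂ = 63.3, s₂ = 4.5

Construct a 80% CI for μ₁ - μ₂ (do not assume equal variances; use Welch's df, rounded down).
(-34.36, -30.04)

Difference: x̄₁ - x̄₂ = -32.20
SE = √(s₁²/n₁ + s₂²/n₂) = √(10.0²/42 + 4.5²/50) = 1.6691
df = 54.81 → 54 (Welch–Satterthwaite, rounded down)
t* = 1.297

CI: -32.20 ± 1.297 · 1.6691 = -32.20 ± 2.16 = (-34.36, -30.04)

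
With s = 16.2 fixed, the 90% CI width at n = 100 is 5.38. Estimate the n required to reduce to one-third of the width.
n ≈ 900

CI width ∝ 1/√n
To reduce width by factor 3, need √n to grow by 3 → need 3² = 9 times as many samples.

Current: n = 100, width = 5.38
New: n = 900, width ≈ 1.78

Width reduced by factor of 5.38/1.78 = 3.02.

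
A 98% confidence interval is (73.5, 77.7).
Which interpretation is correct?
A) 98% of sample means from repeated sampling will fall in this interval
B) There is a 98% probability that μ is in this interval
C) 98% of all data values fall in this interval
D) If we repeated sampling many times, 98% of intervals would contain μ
D

A) Wrong — coverage applies to intervals containing μ, not to future x̄ values.
B) Wrong — μ is fixed; the randomness lives in the interval, not in μ.
C) Wrong — a CI is about the parameter μ, not individual data values.
D) Correct — this is the frequentist long-run coverage interpretation.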